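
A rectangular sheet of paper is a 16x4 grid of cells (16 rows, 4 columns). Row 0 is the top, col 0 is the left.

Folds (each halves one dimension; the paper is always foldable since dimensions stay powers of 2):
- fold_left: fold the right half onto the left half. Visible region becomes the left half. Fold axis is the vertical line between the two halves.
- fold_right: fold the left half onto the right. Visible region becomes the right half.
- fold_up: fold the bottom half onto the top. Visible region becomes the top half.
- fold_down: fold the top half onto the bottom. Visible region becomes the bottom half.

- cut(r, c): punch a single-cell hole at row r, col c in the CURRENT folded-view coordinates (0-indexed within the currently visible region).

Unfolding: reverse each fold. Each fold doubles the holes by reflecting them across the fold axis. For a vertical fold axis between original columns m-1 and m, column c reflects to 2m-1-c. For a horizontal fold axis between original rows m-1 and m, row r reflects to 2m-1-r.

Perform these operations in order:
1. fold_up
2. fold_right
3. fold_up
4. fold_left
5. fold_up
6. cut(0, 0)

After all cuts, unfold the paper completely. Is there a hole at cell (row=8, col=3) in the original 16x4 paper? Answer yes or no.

Op 1 fold_up: fold axis h@8; visible region now rows[0,8) x cols[0,4) = 8x4
Op 2 fold_right: fold axis v@2; visible region now rows[0,8) x cols[2,4) = 8x2
Op 3 fold_up: fold axis h@4; visible region now rows[0,4) x cols[2,4) = 4x2
Op 4 fold_left: fold axis v@3; visible region now rows[0,4) x cols[2,3) = 4x1
Op 5 fold_up: fold axis h@2; visible region now rows[0,2) x cols[2,3) = 2x1
Op 6 cut(0, 0): punch at orig (0,2); cuts so far [(0, 2)]; region rows[0,2) x cols[2,3) = 2x1
Unfold 1 (reflect across h@2): 2 holes -> [(0, 2), (3, 2)]
Unfold 2 (reflect across v@3): 4 holes -> [(0, 2), (0, 3), (3, 2), (3, 3)]
Unfold 3 (reflect across h@4): 8 holes -> [(0, 2), (0, 3), (3, 2), (3, 3), (4, 2), (4, 3), (7, 2), (7, 3)]
Unfold 4 (reflect across v@2): 16 holes -> [(0, 0), (0, 1), (0, 2), (0, 3), (3, 0), (3, 1), (3, 2), (3, 3), (4, 0), (4, 1), (4, 2), (4, 3), (7, 0), (7, 1), (7, 2), (7, 3)]
Unfold 5 (reflect across h@8): 32 holes -> [(0, 0), (0, 1), (0, 2), (0, 3), (3, 0), (3, 1), (3, 2), (3, 3), (4, 0), (4, 1), (4, 2), (4, 3), (7, 0), (7, 1), (7, 2), (7, 3), (8, 0), (8, 1), (8, 2), (8, 3), (11, 0), (11, 1), (11, 2), (11, 3), (12, 0), (12, 1), (12, 2), (12, 3), (15, 0), (15, 1), (15, 2), (15, 3)]
Holes: [(0, 0), (0, 1), (0, 2), (0, 3), (3, 0), (3, 1), (3, 2), (3, 3), (4, 0), (4, 1), (4, 2), (4, 3), (7, 0), (7, 1), (7, 2), (7, 3), (8, 0), (8, 1), (8, 2), (8, 3), (11, 0), (11, 1), (11, 2), (11, 3), (12, 0), (12, 1), (12, 2), (12, 3), (15, 0), (15, 1), (15, 2), (15, 3)]

Answer: yes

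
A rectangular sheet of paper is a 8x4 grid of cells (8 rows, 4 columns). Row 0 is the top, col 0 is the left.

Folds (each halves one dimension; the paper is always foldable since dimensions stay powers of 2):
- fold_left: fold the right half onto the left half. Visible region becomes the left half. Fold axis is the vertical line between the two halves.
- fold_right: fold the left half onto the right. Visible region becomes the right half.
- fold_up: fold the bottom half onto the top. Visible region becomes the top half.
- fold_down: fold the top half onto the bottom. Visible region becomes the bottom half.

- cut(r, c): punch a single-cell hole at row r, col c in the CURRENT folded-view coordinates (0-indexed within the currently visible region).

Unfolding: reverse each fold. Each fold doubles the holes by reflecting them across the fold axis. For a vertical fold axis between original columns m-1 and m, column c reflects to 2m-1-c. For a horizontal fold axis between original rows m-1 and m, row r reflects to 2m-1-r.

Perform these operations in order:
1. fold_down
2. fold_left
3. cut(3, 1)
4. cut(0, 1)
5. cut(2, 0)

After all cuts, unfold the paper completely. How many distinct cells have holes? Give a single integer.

Op 1 fold_down: fold axis h@4; visible region now rows[4,8) x cols[0,4) = 4x4
Op 2 fold_left: fold axis v@2; visible region now rows[4,8) x cols[0,2) = 4x2
Op 3 cut(3, 1): punch at orig (7,1); cuts so far [(7, 1)]; region rows[4,8) x cols[0,2) = 4x2
Op 4 cut(0, 1): punch at orig (4,1); cuts so far [(4, 1), (7, 1)]; region rows[4,8) x cols[0,2) = 4x2
Op 5 cut(2, 0): punch at orig (6,0); cuts so far [(4, 1), (6, 0), (7, 1)]; region rows[4,8) x cols[0,2) = 4x2
Unfold 1 (reflect across v@2): 6 holes -> [(4, 1), (4, 2), (6, 0), (6, 3), (7, 1), (7, 2)]
Unfold 2 (reflect across h@4): 12 holes -> [(0, 1), (0, 2), (1, 0), (1, 3), (3, 1), (3, 2), (4, 1), (4, 2), (6, 0), (6, 3), (7, 1), (7, 2)]

Answer: 12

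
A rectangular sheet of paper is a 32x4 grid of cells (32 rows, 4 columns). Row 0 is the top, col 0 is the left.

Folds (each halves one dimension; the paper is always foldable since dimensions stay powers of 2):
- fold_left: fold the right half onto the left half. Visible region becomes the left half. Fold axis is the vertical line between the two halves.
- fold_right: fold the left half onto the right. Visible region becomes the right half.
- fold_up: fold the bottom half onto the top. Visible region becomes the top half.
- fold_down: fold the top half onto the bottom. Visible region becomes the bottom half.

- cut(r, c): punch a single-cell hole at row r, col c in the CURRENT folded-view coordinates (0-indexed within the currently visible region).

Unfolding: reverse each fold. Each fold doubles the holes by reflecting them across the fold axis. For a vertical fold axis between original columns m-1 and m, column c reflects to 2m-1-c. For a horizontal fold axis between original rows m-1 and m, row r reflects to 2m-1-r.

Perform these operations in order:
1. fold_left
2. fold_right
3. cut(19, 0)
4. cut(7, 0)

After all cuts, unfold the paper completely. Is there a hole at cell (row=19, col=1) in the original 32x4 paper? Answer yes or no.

Op 1 fold_left: fold axis v@2; visible region now rows[0,32) x cols[0,2) = 32x2
Op 2 fold_right: fold axis v@1; visible region now rows[0,32) x cols[1,2) = 32x1
Op 3 cut(19, 0): punch at orig (19,1); cuts so far [(19, 1)]; region rows[0,32) x cols[1,2) = 32x1
Op 4 cut(7, 0): punch at orig (7,1); cuts so far [(7, 1), (19, 1)]; region rows[0,32) x cols[1,2) = 32x1
Unfold 1 (reflect across v@1): 4 holes -> [(7, 0), (7, 1), (19, 0), (19, 1)]
Unfold 2 (reflect across v@2): 8 holes -> [(7, 0), (7, 1), (7, 2), (7, 3), (19, 0), (19, 1), (19, 2), (19, 3)]
Holes: [(7, 0), (7, 1), (7, 2), (7, 3), (19, 0), (19, 1), (19, 2), (19, 3)]

Answer: yes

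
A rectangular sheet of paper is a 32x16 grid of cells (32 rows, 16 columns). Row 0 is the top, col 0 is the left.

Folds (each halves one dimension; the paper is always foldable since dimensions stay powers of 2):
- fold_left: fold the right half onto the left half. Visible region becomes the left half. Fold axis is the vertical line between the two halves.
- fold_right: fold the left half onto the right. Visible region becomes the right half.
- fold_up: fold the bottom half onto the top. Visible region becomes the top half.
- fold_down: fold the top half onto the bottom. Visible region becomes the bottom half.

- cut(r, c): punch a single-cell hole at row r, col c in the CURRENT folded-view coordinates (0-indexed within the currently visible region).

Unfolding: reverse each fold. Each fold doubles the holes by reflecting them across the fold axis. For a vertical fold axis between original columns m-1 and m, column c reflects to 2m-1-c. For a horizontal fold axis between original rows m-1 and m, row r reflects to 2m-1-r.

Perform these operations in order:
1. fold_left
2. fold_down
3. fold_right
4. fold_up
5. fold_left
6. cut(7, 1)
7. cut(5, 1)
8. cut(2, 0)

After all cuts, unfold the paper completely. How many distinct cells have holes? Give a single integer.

Op 1 fold_left: fold axis v@8; visible region now rows[0,32) x cols[0,8) = 32x8
Op 2 fold_down: fold axis h@16; visible region now rows[16,32) x cols[0,8) = 16x8
Op 3 fold_right: fold axis v@4; visible region now rows[16,32) x cols[4,8) = 16x4
Op 4 fold_up: fold axis h@24; visible region now rows[16,24) x cols[4,8) = 8x4
Op 5 fold_left: fold axis v@6; visible region now rows[16,24) x cols[4,6) = 8x2
Op 6 cut(7, 1): punch at orig (23,5); cuts so far [(23, 5)]; region rows[16,24) x cols[4,6) = 8x2
Op 7 cut(5, 1): punch at orig (21,5); cuts so far [(21, 5), (23, 5)]; region rows[16,24) x cols[4,6) = 8x2
Op 8 cut(2, 0): punch at orig (18,4); cuts so far [(18, 4), (21, 5), (23, 5)]; region rows[16,24) x cols[4,6) = 8x2
Unfold 1 (reflect across v@6): 6 holes -> [(18, 4), (18, 7), (21, 5), (21, 6), (23, 5), (23, 6)]
Unfold 2 (reflect across h@24): 12 holes -> [(18, 4), (18, 7), (21, 5), (21, 6), (23, 5), (23, 6), (24, 5), (24, 6), (26, 5), (26, 6), (29, 4), (29, 7)]
Unfold 3 (reflect across v@4): 24 holes -> [(18, 0), (18, 3), (18, 4), (18, 7), (21, 1), (21, 2), (21, 5), (21, 6), (23, 1), (23, 2), (23, 5), (23, 6), (24, 1), (24, 2), (24, 5), (24, 6), (26, 1), (26, 2), (26, 5), (26, 6), (29, 0), (29, 3), (29, 4), (29, 7)]
Unfold 4 (reflect across h@16): 48 holes -> [(2, 0), (2, 3), (2, 4), (2, 7), (5, 1), (5, 2), (5, 5), (5, 6), (7, 1), (7, 2), (7, 5), (7, 6), (8, 1), (8, 2), (8, 5), (8, 6), (10, 1), (10, 2), (10, 5), (10, 6), (13, 0), (13, 3), (13, 4), (13, 7), (18, 0), (18, 3), (18, 4), (18, 7), (21, 1), (21, 2), (21, 5), (21, 6), (23, 1), (23, 2), (23, 5), (23, 6), (24, 1), (24, 2), (24, 5), (24, 6), (26, 1), (26, 2), (26, 5), (26, 6), (29, 0), (29, 3), (29, 4), (29, 7)]
Unfold 5 (reflect across v@8): 96 holes -> [(2, 0), (2, 3), (2, 4), (2, 7), (2, 8), (2, 11), (2, 12), (2, 15), (5, 1), (5, 2), (5, 5), (5, 6), (5, 9), (5, 10), (5, 13), (5, 14), (7, 1), (7, 2), (7, 5), (7, 6), (7, 9), (7, 10), (7, 13), (7, 14), (8, 1), (8, 2), (8, 5), (8, 6), (8, 9), (8, 10), (8, 13), (8, 14), (10, 1), (10, 2), (10, 5), (10, 6), (10, 9), (10, 10), (10, 13), (10, 14), (13, 0), (13, 3), (13, 4), (13, 7), (13, 8), (13, 11), (13, 12), (13, 15), (18, 0), (18, 3), (18, 4), (18, 7), (18, 8), (18, 11), (18, 12), (18, 15), (21, 1), (21, 2), (21, 5), (21, 6), (21, 9), (21, 10), (21, 13), (21, 14), (23, 1), (23, 2), (23, 5), (23, 6), (23, 9), (23, 10), (23, 13), (23, 14), (24, 1), (24, 2), (24, 5), (24, 6), (24, 9), (24, 10), (24, 13), (24, 14), (26, 1), (26, 2), (26, 5), (26, 6), (26, 9), (26, 10), (26, 13), (26, 14), (29, 0), (29, 3), (29, 4), (29, 7), (29, 8), (29, 11), (29, 12), (29, 15)]

Answer: 96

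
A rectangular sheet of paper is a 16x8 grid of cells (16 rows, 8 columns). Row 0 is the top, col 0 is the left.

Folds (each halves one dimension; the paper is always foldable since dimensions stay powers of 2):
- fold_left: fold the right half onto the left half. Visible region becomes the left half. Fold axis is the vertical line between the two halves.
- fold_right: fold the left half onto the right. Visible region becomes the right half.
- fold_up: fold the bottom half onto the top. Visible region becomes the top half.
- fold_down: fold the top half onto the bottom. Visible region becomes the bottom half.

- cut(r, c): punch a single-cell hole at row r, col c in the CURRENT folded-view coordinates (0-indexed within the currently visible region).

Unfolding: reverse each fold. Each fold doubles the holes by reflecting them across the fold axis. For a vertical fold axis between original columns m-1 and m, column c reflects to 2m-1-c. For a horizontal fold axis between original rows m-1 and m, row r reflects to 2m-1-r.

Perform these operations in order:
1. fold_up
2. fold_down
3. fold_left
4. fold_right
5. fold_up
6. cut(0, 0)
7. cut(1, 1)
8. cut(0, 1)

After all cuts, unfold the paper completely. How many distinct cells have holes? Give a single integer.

Answer: 96

Derivation:
Op 1 fold_up: fold axis h@8; visible region now rows[0,8) x cols[0,8) = 8x8
Op 2 fold_down: fold axis h@4; visible region now rows[4,8) x cols[0,8) = 4x8
Op 3 fold_left: fold axis v@4; visible region now rows[4,8) x cols[0,4) = 4x4
Op 4 fold_right: fold axis v@2; visible region now rows[4,8) x cols[2,4) = 4x2
Op 5 fold_up: fold axis h@6; visible region now rows[4,6) x cols[2,4) = 2x2
Op 6 cut(0, 0): punch at orig (4,2); cuts so far [(4, 2)]; region rows[4,6) x cols[2,4) = 2x2
Op 7 cut(1, 1): punch at orig (5,3); cuts so far [(4, 2), (5, 3)]; region rows[4,6) x cols[2,4) = 2x2
Op 8 cut(0, 1): punch at orig (4,3); cuts so far [(4, 2), (4, 3), (5, 3)]; region rows[4,6) x cols[2,4) = 2x2
Unfold 1 (reflect across h@6): 6 holes -> [(4, 2), (4, 3), (5, 3), (6, 3), (7, 2), (7, 3)]
Unfold 2 (reflect across v@2): 12 holes -> [(4, 0), (4, 1), (4, 2), (4, 3), (5, 0), (5, 3), (6, 0), (6, 3), (7, 0), (7, 1), (7, 2), (7, 3)]
Unfold 3 (reflect across v@4): 24 holes -> [(4, 0), (4, 1), (4, 2), (4, 3), (4, 4), (4, 5), (4, 6), (4, 7), (5, 0), (5, 3), (5, 4), (5, 7), (6, 0), (6, 3), (6, 4), (6, 7), (7, 0), (7, 1), (7, 2), (7, 3), (7, 4), (7, 5), (7, 6), (7, 7)]
Unfold 4 (reflect across h@4): 48 holes -> [(0, 0), (0, 1), (0, 2), (0, 3), (0, 4), (0, 5), (0, 6), (0, 7), (1, 0), (1, 3), (1, 4), (1, 7), (2, 0), (2, 3), (2, 4), (2, 7), (3, 0), (3, 1), (3, 2), (3, 3), (3, 4), (3, 5), (3, 6), (3, 7), (4, 0), (4, 1), (4, 2), (4, 3), (4, 4), (4, 5), (4, 6), (4, 7), (5, 0), (5, 3), (5, 4), (5, 7), (6, 0), (6, 3), (6, 4), (6, 7), (7, 0), (7, 1), (7, 2), (7, 3), (7, 4), (7, 5), (7, 6), (7, 7)]
Unfold 5 (reflect across h@8): 96 holes -> [(0, 0), (0, 1), (0, 2), (0, 3), (0, 4), (0, 5), (0, 6), (0, 7), (1, 0), (1, 3), (1, 4), (1, 7), (2, 0), (2, 3), (2, 4), (2, 7), (3, 0), (3, 1), (3, 2), (3, 3), (3, 4), (3, 5), (3, 6), (3, 7), (4, 0), (4, 1), (4, 2), (4, 3), (4, 4), (4, 5), (4, 6), (4, 7), (5, 0), (5, 3), (5, 4), (5, 7), (6, 0), (6, 3), (6, 4), (6, 7), (7, 0), (7, 1), (7, 2), (7, 3), (7, 4), (7, 5), (7, 6), (7, 7), (8, 0), (8, 1), (8, 2), (8, 3), (8, 4), (8, 5), (8, 6), (8, 7), (9, 0), (9, 3), (9, 4), (9, 7), (10, 0), (10, 3), (10, 4), (10, 7), (11, 0), (11, 1), (11, 2), (11, 3), (11, 4), (11, 5), (11, 6), (11, 7), (12, 0), (12, 1), (12, 2), (12, 3), (12, 4), (12, 5), (12, 6), (12, 7), (13, 0), (13, 3), (13, 4), (13, 7), (14, 0), (14, 3), (14, 4), (14, 7), (15, 0), (15, 1), (15, 2), (15, 3), (15, 4), (15, 5), (15, 6), (15, 7)]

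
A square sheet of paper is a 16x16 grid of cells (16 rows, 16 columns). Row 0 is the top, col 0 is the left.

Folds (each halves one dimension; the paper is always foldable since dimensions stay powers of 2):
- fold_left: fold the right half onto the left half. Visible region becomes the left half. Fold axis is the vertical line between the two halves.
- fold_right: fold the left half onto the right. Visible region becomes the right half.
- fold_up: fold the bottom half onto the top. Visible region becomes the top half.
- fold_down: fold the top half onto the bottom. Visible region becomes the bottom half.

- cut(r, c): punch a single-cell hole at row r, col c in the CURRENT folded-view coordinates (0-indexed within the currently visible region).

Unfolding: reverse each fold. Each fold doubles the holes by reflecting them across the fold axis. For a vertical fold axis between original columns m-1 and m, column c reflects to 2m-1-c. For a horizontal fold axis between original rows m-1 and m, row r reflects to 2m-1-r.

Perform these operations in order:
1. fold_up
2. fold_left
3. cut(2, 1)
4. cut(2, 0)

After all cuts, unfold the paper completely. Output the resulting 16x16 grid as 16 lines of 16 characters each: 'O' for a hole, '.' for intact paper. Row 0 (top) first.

Op 1 fold_up: fold axis h@8; visible region now rows[0,8) x cols[0,16) = 8x16
Op 2 fold_left: fold axis v@8; visible region now rows[0,8) x cols[0,8) = 8x8
Op 3 cut(2, 1): punch at orig (2,1); cuts so far [(2, 1)]; region rows[0,8) x cols[0,8) = 8x8
Op 4 cut(2, 0): punch at orig (2,0); cuts so far [(2, 0), (2, 1)]; region rows[0,8) x cols[0,8) = 8x8
Unfold 1 (reflect across v@8): 4 holes -> [(2, 0), (2, 1), (2, 14), (2, 15)]
Unfold 2 (reflect across h@8): 8 holes -> [(2, 0), (2, 1), (2, 14), (2, 15), (13, 0), (13, 1), (13, 14), (13, 15)]

Answer: ................
................
OO............OO
................
................
................
................
................
................
................
................
................
................
OO............OO
................
................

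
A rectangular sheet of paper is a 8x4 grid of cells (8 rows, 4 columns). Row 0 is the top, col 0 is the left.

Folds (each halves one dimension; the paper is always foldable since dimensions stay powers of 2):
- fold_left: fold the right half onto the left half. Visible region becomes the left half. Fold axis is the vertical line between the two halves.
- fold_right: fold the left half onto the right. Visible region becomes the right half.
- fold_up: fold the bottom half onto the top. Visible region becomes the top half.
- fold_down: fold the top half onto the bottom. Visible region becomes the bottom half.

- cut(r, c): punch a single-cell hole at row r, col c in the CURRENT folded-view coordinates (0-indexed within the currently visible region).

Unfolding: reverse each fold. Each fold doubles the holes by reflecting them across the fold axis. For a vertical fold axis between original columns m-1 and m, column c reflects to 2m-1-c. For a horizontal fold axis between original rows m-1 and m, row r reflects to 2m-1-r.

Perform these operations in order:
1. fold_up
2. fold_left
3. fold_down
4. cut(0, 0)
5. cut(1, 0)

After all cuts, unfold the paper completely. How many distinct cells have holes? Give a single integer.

Answer: 16

Derivation:
Op 1 fold_up: fold axis h@4; visible region now rows[0,4) x cols[0,4) = 4x4
Op 2 fold_left: fold axis v@2; visible region now rows[0,4) x cols[0,2) = 4x2
Op 3 fold_down: fold axis h@2; visible region now rows[2,4) x cols[0,2) = 2x2
Op 4 cut(0, 0): punch at orig (2,0); cuts so far [(2, 0)]; region rows[2,4) x cols[0,2) = 2x2
Op 5 cut(1, 0): punch at orig (3,0); cuts so far [(2, 0), (3, 0)]; region rows[2,4) x cols[0,2) = 2x2
Unfold 1 (reflect across h@2): 4 holes -> [(0, 0), (1, 0), (2, 0), (3, 0)]
Unfold 2 (reflect across v@2): 8 holes -> [(0, 0), (0, 3), (1, 0), (1, 3), (2, 0), (2, 3), (3, 0), (3, 3)]
Unfold 3 (reflect across h@4): 16 holes -> [(0, 0), (0, 3), (1, 0), (1, 3), (2, 0), (2, 3), (3, 0), (3, 3), (4, 0), (4, 3), (5, 0), (5, 3), (6, 0), (6, 3), (7, 0), (7, 3)]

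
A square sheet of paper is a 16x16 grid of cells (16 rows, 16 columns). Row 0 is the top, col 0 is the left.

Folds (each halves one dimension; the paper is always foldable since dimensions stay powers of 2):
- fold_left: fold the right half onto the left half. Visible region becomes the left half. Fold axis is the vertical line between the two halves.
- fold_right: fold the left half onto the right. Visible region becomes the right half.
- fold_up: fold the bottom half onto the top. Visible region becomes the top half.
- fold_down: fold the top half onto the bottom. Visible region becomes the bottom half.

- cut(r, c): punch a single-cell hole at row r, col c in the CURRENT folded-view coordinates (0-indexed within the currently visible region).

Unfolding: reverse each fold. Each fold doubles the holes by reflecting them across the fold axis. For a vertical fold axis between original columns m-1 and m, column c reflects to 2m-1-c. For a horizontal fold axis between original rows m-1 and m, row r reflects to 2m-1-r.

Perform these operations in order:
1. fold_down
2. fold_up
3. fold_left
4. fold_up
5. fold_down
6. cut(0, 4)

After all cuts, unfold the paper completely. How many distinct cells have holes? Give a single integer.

Op 1 fold_down: fold axis h@8; visible region now rows[8,16) x cols[0,16) = 8x16
Op 2 fold_up: fold axis h@12; visible region now rows[8,12) x cols[0,16) = 4x16
Op 3 fold_left: fold axis v@8; visible region now rows[8,12) x cols[0,8) = 4x8
Op 4 fold_up: fold axis h@10; visible region now rows[8,10) x cols[0,8) = 2x8
Op 5 fold_down: fold axis h@9; visible region now rows[9,10) x cols[0,8) = 1x8
Op 6 cut(0, 4): punch at orig (9,4); cuts so far [(9, 4)]; region rows[9,10) x cols[0,8) = 1x8
Unfold 1 (reflect across h@9): 2 holes -> [(8, 4), (9, 4)]
Unfold 2 (reflect across h@10): 4 holes -> [(8, 4), (9, 4), (10, 4), (11, 4)]
Unfold 3 (reflect across v@8): 8 holes -> [(8, 4), (8, 11), (9, 4), (9, 11), (10, 4), (10, 11), (11, 4), (11, 11)]
Unfold 4 (reflect across h@12): 16 holes -> [(8, 4), (8, 11), (9, 4), (9, 11), (10, 4), (10, 11), (11, 4), (11, 11), (12, 4), (12, 11), (13, 4), (13, 11), (14, 4), (14, 11), (15, 4), (15, 11)]
Unfold 5 (reflect across h@8): 32 holes -> [(0, 4), (0, 11), (1, 4), (1, 11), (2, 4), (2, 11), (3, 4), (3, 11), (4, 4), (4, 11), (5, 4), (5, 11), (6, 4), (6, 11), (7, 4), (7, 11), (8, 4), (8, 11), (9, 4), (9, 11), (10, 4), (10, 11), (11, 4), (11, 11), (12, 4), (12, 11), (13, 4), (13, 11), (14, 4), (14, 11), (15, 4), (15, 11)]

Answer: 32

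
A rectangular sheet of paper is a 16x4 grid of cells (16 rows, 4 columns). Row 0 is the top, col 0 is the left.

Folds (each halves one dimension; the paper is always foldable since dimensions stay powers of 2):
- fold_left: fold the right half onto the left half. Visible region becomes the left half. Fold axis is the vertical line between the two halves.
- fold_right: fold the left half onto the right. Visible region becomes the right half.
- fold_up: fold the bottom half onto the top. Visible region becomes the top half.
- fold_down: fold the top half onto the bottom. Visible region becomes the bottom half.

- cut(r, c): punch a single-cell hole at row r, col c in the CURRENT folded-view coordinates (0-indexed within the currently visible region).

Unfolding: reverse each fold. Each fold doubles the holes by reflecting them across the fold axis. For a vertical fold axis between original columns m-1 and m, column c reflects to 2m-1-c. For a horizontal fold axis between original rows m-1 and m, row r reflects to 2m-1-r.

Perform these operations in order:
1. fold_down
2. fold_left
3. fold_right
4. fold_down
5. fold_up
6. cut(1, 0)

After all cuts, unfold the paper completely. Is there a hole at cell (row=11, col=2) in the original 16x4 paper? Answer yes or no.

Answer: no

Derivation:
Op 1 fold_down: fold axis h@8; visible region now rows[8,16) x cols[0,4) = 8x4
Op 2 fold_left: fold axis v@2; visible region now rows[8,16) x cols[0,2) = 8x2
Op 3 fold_right: fold axis v@1; visible region now rows[8,16) x cols[1,2) = 8x1
Op 4 fold_down: fold axis h@12; visible region now rows[12,16) x cols[1,2) = 4x1
Op 5 fold_up: fold axis h@14; visible region now rows[12,14) x cols[1,2) = 2x1
Op 6 cut(1, 0): punch at orig (13,1); cuts so far [(13, 1)]; region rows[12,14) x cols[1,2) = 2x1
Unfold 1 (reflect across h@14): 2 holes -> [(13, 1), (14, 1)]
Unfold 2 (reflect across h@12): 4 holes -> [(9, 1), (10, 1), (13, 1), (14, 1)]
Unfold 3 (reflect across v@1): 8 holes -> [(9, 0), (9, 1), (10, 0), (10, 1), (13, 0), (13, 1), (14, 0), (14, 1)]
Unfold 4 (reflect across v@2): 16 holes -> [(9, 0), (9, 1), (9, 2), (9, 3), (10, 0), (10, 1), (10, 2), (10, 3), (13, 0), (13, 1), (13, 2), (13, 3), (14, 0), (14, 1), (14, 2), (14, 3)]
Unfold 5 (reflect across h@8): 32 holes -> [(1, 0), (1, 1), (1, 2), (1, 3), (2, 0), (2, 1), (2, 2), (2, 3), (5, 0), (5, 1), (5, 2), (5, 3), (6, 0), (6, 1), (6, 2), (6, 3), (9, 0), (9, 1), (9, 2), (9, 3), (10, 0), (10, 1), (10, 2), (10, 3), (13, 0), (13, 1), (13, 2), (13, 3), (14, 0), (14, 1), (14, 2), (14, 3)]
Holes: [(1, 0), (1, 1), (1, 2), (1, 3), (2, 0), (2, 1), (2, 2), (2, 3), (5, 0), (5, 1), (5, 2), (5, 3), (6, 0), (6, 1), (6, 2), (6, 3), (9, 0), (9, 1), (9, 2), (9, 3), (10, 0), (10, 1), (10, 2), (10, 3), (13, 0), (13, 1), (13, 2), (13, 3), (14, 0), (14, 1), (14, 2), (14, 3)]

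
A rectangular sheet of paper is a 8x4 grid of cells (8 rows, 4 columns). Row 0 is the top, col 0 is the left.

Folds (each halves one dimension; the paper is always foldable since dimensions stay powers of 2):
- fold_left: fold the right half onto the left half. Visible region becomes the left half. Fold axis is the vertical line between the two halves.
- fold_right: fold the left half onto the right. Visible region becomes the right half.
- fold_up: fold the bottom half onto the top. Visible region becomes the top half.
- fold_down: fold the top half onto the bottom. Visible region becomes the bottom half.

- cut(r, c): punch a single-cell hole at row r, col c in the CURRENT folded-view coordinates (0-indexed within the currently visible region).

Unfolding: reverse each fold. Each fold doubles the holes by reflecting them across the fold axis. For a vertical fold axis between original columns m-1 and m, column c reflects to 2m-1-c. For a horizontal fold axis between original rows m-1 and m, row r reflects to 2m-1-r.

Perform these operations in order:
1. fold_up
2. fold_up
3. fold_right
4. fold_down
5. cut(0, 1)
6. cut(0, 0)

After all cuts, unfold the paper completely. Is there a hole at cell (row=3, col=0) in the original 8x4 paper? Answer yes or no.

Op 1 fold_up: fold axis h@4; visible region now rows[0,4) x cols[0,4) = 4x4
Op 2 fold_up: fold axis h@2; visible region now rows[0,2) x cols[0,4) = 2x4
Op 3 fold_right: fold axis v@2; visible region now rows[0,2) x cols[2,4) = 2x2
Op 4 fold_down: fold axis h@1; visible region now rows[1,2) x cols[2,4) = 1x2
Op 5 cut(0, 1): punch at orig (1,3); cuts so far [(1, 3)]; region rows[1,2) x cols[2,4) = 1x2
Op 6 cut(0, 0): punch at orig (1,2); cuts so far [(1, 2), (1, 3)]; region rows[1,2) x cols[2,4) = 1x2
Unfold 1 (reflect across h@1): 4 holes -> [(0, 2), (0, 3), (1, 2), (1, 3)]
Unfold 2 (reflect across v@2): 8 holes -> [(0, 0), (0, 1), (0, 2), (0, 3), (1, 0), (1, 1), (1, 2), (1, 3)]
Unfold 3 (reflect across h@2): 16 holes -> [(0, 0), (0, 1), (0, 2), (0, 3), (1, 0), (1, 1), (1, 2), (1, 3), (2, 0), (2, 1), (2, 2), (2, 3), (3, 0), (3, 1), (3, 2), (3, 3)]
Unfold 4 (reflect across h@4): 32 holes -> [(0, 0), (0, 1), (0, 2), (0, 3), (1, 0), (1, 1), (1, 2), (1, 3), (2, 0), (2, 1), (2, 2), (2, 3), (3, 0), (3, 1), (3, 2), (3, 3), (4, 0), (4, 1), (4, 2), (4, 3), (5, 0), (5, 1), (5, 2), (5, 3), (6, 0), (6, 1), (6, 2), (6, 3), (7, 0), (7, 1), (7, 2), (7, 3)]
Holes: [(0, 0), (0, 1), (0, 2), (0, 3), (1, 0), (1, 1), (1, 2), (1, 3), (2, 0), (2, 1), (2, 2), (2, 3), (3, 0), (3, 1), (3, 2), (3, 3), (4, 0), (4, 1), (4, 2), (4, 3), (5, 0), (5, 1), (5, 2), (5, 3), (6, 0), (6, 1), (6, 2), (6, 3), (7, 0), (7, 1), (7, 2), (7, 3)]

Answer: yes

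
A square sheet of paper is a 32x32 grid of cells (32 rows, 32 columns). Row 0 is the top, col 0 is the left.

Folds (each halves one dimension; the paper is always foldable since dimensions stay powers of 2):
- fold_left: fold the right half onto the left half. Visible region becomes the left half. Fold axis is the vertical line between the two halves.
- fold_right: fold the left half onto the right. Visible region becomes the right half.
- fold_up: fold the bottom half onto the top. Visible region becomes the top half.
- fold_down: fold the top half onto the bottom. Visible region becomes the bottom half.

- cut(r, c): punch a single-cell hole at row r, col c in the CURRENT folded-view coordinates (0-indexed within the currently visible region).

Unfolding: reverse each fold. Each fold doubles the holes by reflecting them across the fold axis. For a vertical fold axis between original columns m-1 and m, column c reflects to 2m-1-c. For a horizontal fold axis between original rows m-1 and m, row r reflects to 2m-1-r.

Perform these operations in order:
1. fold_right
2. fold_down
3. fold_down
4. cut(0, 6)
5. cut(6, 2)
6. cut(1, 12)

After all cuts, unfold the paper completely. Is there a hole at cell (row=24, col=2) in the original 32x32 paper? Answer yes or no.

Op 1 fold_right: fold axis v@16; visible region now rows[0,32) x cols[16,32) = 32x16
Op 2 fold_down: fold axis h@16; visible region now rows[16,32) x cols[16,32) = 16x16
Op 3 fold_down: fold axis h@24; visible region now rows[24,32) x cols[16,32) = 8x16
Op 4 cut(0, 6): punch at orig (24,22); cuts so far [(24, 22)]; region rows[24,32) x cols[16,32) = 8x16
Op 5 cut(6, 2): punch at orig (30,18); cuts so far [(24, 22), (30, 18)]; region rows[24,32) x cols[16,32) = 8x16
Op 6 cut(1, 12): punch at orig (25,28); cuts so far [(24, 22), (25, 28), (30, 18)]; region rows[24,32) x cols[16,32) = 8x16
Unfold 1 (reflect across h@24): 6 holes -> [(17, 18), (22, 28), (23, 22), (24, 22), (25, 28), (30, 18)]
Unfold 2 (reflect across h@16): 12 holes -> [(1, 18), (6, 28), (7, 22), (8, 22), (9, 28), (14, 18), (17, 18), (22, 28), (23, 22), (24, 22), (25, 28), (30, 18)]
Unfold 3 (reflect across v@16): 24 holes -> [(1, 13), (1, 18), (6, 3), (6, 28), (7, 9), (7, 22), (8, 9), (8, 22), (9, 3), (9, 28), (14, 13), (14, 18), (17, 13), (17, 18), (22, 3), (22, 28), (23, 9), (23, 22), (24, 9), (24, 22), (25, 3), (25, 28), (30, 13), (30, 18)]
Holes: [(1, 13), (1, 18), (6, 3), (6, 28), (7, 9), (7, 22), (8, 9), (8, 22), (9, 3), (9, 28), (14, 13), (14, 18), (17, 13), (17, 18), (22, 3), (22, 28), (23, 9), (23, 22), (24, 9), (24, 22), (25, 3), (25, 28), (30, 13), (30, 18)]

Answer: no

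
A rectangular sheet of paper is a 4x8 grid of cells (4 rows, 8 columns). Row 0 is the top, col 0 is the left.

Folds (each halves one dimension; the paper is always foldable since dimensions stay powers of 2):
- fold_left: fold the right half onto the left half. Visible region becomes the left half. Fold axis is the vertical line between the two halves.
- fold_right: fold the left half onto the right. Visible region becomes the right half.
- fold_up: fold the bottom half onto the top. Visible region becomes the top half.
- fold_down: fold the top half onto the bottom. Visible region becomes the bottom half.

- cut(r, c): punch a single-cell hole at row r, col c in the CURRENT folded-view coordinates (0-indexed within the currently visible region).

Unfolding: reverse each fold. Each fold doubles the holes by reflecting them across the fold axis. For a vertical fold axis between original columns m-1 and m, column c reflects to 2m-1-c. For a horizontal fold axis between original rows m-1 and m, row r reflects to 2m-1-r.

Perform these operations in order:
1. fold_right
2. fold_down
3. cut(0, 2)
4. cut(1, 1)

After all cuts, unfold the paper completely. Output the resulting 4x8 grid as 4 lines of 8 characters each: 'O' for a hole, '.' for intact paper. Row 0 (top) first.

Op 1 fold_right: fold axis v@4; visible region now rows[0,4) x cols[4,8) = 4x4
Op 2 fold_down: fold axis h@2; visible region now rows[2,4) x cols[4,8) = 2x4
Op 3 cut(0, 2): punch at orig (2,6); cuts so far [(2, 6)]; region rows[2,4) x cols[4,8) = 2x4
Op 4 cut(1, 1): punch at orig (3,5); cuts so far [(2, 6), (3, 5)]; region rows[2,4) x cols[4,8) = 2x4
Unfold 1 (reflect across h@2): 4 holes -> [(0, 5), (1, 6), (2, 6), (3, 5)]
Unfold 2 (reflect across v@4): 8 holes -> [(0, 2), (0, 5), (1, 1), (1, 6), (2, 1), (2, 6), (3, 2), (3, 5)]

Answer: ..O..O..
.O....O.
.O....O.
..O..O..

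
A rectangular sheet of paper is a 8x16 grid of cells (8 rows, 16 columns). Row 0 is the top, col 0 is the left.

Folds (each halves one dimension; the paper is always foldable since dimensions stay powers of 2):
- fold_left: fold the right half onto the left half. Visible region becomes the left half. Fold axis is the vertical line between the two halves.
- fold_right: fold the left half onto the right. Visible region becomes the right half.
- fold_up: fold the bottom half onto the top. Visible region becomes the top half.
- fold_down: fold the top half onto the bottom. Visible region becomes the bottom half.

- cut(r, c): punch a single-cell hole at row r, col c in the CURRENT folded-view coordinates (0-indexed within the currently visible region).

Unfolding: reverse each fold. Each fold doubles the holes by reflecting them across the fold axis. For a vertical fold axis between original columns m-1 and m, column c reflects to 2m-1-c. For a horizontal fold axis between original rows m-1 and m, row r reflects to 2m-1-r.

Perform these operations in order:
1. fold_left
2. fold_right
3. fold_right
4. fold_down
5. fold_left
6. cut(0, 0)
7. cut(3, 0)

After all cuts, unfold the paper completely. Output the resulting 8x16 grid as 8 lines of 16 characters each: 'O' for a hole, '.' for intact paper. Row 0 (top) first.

Answer: OOOOOOOOOOOOOOOO
................
................
OOOOOOOOOOOOOOOO
OOOOOOOOOOOOOOOO
................
................
OOOOOOOOOOOOOOOO

Derivation:
Op 1 fold_left: fold axis v@8; visible region now rows[0,8) x cols[0,8) = 8x8
Op 2 fold_right: fold axis v@4; visible region now rows[0,8) x cols[4,8) = 8x4
Op 3 fold_right: fold axis v@6; visible region now rows[0,8) x cols[6,8) = 8x2
Op 4 fold_down: fold axis h@4; visible region now rows[4,8) x cols[6,8) = 4x2
Op 5 fold_left: fold axis v@7; visible region now rows[4,8) x cols[6,7) = 4x1
Op 6 cut(0, 0): punch at orig (4,6); cuts so far [(4, 6)]; region rows[4,8) x cols[6,7) = 4x1
Op 7 cut(3, 0): punch at orig (7,6); cuts so far [(4, 6), (7, 6)]; region rows[4,8) x cols[6,7) = 4x1
Unfold 1 (reflect across v@7): 4 holes -> [(4, 6), (4, 7), (7, 6), (7, 7)]
Unfold 2 (reflect across h@4): 8 holes -> [(0, 6), (0, 7), (3, 6), (3, 7), (4, 6), (4, 7), (7, 6), (7, 7)]
Unfold 3 (reflect across v@6): 16 holes -> [(0, 4), (0, 5), (0, 6), (0, 7), (3, 4), (3, 5), (3, 6), (3, 7), (4, 4), (4, 5), (4, 6), (4, 7), (7, 4), (7, 5), (7, 6), (7, 7)]
Unfold 4 (reflect across v@4): 32 holes -> [(0, 0), (0, 1), (0, 2), (0, 3), (0, 4), (0, 5), (0, 6), (0, 7), (3, 0), (3, 1), (3, 2), (3, 3), (3, 4), (3, 5), (3, 6), (3, 7), (4, 0), (4, 1), (4, 2), (4, 3), (4, 4), (4, 5), (4, 6), (4, 7), (7, 0), (7, 1), (7, 2), (7, 3), (7, 4), (7, 5), (7, 6), (7, 7)]
Unfold 5 (reflect across v@8): 64 holes -> [(0, 0), (0, 1), (0, 2), (0, 3), (0, 4), (0, 5), (0, 6), (0, 7), (0, 8), (0, 9), (0, 10), (0, 11), (0, 12), (0, 13), (0, 14), (0, 15), (3, 0), (3, 1), (3, 2), (3, 3), (3, 4), (3, 5), (3, 6), (3, 7), (3, 8), (3, 9), (3, 10), (3, 11), (3, 12), (3, 13), (3, 14), (3, 15), (4, 0), (4, 1), (4, 2), (4, 3), (4, 4), (4, 5), (4, 6), (4, 7), (4, 8), (4, 9), (4, 10), (4, 11), (4, 12), (4, 13), (4, 14), (4, 15), (7, 0), (7, 1), (7, 2), (7, 3), (7, 4), (7, 5), (7, 6), (7, 7), (7, 8), (7, 9), (7, 10), (7, 11), (7, 12), (7, 13), (7, 14), (7, 15)]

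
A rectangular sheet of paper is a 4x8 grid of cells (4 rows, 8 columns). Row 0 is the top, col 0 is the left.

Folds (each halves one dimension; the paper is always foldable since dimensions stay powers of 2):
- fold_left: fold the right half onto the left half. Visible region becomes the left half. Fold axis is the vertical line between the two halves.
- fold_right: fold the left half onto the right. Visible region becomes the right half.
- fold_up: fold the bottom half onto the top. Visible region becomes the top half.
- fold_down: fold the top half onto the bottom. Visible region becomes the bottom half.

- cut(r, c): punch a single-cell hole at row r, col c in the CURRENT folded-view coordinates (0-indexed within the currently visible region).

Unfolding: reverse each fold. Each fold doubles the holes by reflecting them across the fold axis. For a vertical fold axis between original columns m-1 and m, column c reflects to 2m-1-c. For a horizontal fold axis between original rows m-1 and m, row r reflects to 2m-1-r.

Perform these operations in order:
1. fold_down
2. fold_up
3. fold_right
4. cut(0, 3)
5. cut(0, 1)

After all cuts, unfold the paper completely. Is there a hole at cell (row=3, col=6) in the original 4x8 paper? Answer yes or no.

Answer: no

Derivation:
Op 1 fold_down: fold axis h@2; visible region now rows[2,4) x cols[0,8) = 2x8
Op 2 fold_up: fold axis h@3; visible region now rows[2,3) x cols[0,8) = 1x8
Op 3 fold_right: fold axis v@4; visible region now rows[2,3) x cols[4,8) = 1x4
Op 4 cut(0, 3): punch at orig (2,7); cuts so far [(2, 7)]; region rows[2,3) x cols[4,8) = 1x4
Op 5 cut(0, 1): punch at orig (2,5); cuts so far [(2, 5), (2, 7)]; region rows[2,3) x cols[4,8) = 1x4
Unfold 1 (reflect across v@4): 4 holes -> [(2, 0), (2, 2), (2, 5), (2, 7)]
Unfold 2 (reflect across h@3): 8 holes -> [(2, 0), (2, 2), (2, 5), (2, 7), (3, 0), (3, 2), (3, 5), (3, 7)]
Unfold 3 (reflect across h@2): 16 holes -> [(0, 0), (0, 2), (0, 5), (0, 7), (1, 0), (1, 2), (1, 5), (1, 7), (2, 0), (2, 2), (2, 5), (2, 7), (3, 0), (3, 2), (3, 5), (3, 7)]
Holes: [(0, 0), (0, 2), (0, 5), (0, 7), (1, 0), (1, 2), (1, 5), (1, 7), (2, 0), (2, 2), (2, 5), (2, 7), (3, 0), (3, 2), (3, 5), (3, 7)]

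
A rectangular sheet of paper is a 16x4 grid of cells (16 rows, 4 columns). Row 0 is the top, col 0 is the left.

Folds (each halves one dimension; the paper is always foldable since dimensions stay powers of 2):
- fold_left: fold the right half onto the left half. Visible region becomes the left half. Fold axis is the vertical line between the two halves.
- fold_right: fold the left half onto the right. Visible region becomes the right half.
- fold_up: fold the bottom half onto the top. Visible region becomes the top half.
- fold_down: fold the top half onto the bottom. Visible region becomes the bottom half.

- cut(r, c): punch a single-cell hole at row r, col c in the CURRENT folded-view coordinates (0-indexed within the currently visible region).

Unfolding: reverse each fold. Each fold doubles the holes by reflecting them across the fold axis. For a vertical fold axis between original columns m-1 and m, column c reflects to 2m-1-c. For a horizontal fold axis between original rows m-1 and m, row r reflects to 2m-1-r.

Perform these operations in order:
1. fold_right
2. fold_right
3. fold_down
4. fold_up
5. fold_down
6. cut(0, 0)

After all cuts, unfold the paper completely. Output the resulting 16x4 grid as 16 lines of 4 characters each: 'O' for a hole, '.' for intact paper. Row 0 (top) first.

Answer: ....
OOOO
OOOO
....
....
OOOO
OOOO
....
....
OOOO
OOOO
....
....
OOOO
OOOO
....

Derivation:
Op 1 fold_right: fold axis v@2; visible region now rows[0,16) x cols[2,4) = 16x2
Op 2 fold_right: fold axis v@3; visible region now rows[0,16) x cols[3,4) = 16x1
Op 3 fold_down: fold axis h@8; visible region now rows[8,16) x cols[3,4) = 8x1
Op 4 fold_up: fold axis h@12; visible region now rows[8,12) x cols[3,4) = 4x1
Op 5 fold_down: fold axis h@10; visible region now rows[10,12) x cols[3,4) = 2x1
Op 6 cut(0, 0): punch at orig (10,3); cuts so far [(10, 3)]; region rows[10,12) x cols[3,4) = 2x1
Unfold 1 (reflect across h@10): 2 holes -> [(9, 3), (10, 3)]
Unfold 2 (reflect across h@12): 4 holes -> [(9, 3), (10, 3), (13, 3), (14, 3)]
Unfold 3 (reflect across h@8): 8 holes -> [(1, 3), (2, 3), (5, 3), (6, 3), (9, 3), (10, 3), (13, 3), (14, 3)]
Unfold 4 (reflect across v@3): 16 holes -> [(1, 2), (1, 3), (2, 2), (2, 3), (5, 2), (5, 3), (6, 2), (6, 3), (9, 2), (9, 3), (10, 2), (10, 3), (13, 2), (13, 3), (14, 2), (14, 3)]
Unfold 5 (reflect across v@2): 32 holes -> [(1, 0), (1, 1), (1, 2), (1, 3), (2, 0), (2, 1), (2, 2), (2, 3), (5, 0), (5, 1), (5, 2), (5, 3), (6, 0), (6, 1), (6, 2), (6, 3), (9, 0), (9, 1), (9, 2), (9, 3), (10, 0), (10, 1), (10, 2), (10, 3), (13, 0), (13, 1), (13, 2), (13, 3), (14, 0), (14, 1), (14, 2), (14, 3)]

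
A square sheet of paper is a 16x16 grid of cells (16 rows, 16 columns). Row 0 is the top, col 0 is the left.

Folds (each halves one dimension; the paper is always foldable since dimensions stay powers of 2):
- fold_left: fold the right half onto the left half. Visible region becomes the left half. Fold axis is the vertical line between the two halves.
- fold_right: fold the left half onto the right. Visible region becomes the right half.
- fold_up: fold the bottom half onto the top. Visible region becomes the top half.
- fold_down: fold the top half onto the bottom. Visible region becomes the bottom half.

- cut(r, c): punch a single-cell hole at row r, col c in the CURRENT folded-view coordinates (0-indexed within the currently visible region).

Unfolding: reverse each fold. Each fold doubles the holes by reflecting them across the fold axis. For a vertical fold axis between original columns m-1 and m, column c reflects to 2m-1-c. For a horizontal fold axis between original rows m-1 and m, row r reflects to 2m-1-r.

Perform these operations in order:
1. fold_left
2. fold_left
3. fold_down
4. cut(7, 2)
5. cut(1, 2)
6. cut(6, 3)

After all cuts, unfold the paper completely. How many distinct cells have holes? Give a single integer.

Answer: 24

Derivation:
Op 1 fold_left: fold axis v@8; visible region now rows[0,16) x cols[0,8) = 16x8
Op 2 fold_left: fold axis v@4; visible region now rows[0,16) x cols[0,4) = 16x4
Op 3 fold_down: fold axis h@8; visible region now rows[8,16) x cols[0,4) = 8x4
Op 4 cut(7, 2): punch at orig (15,2); cuts so far [(15, 2)]; region rows[8,16) x cols[0,4) = 8x4
Op 5 cut(1, 2): punch at orig (9,2); cuts so far [(9, 2), (15, 2)]; region rows[8,16) x cols[0,4) = 8x4
Op 6 cut(6, 3): punch at orig (14,3); cuts so far [(9, 2), (14, 3), (15, 2)]; region rows[8,16) x cols[0,4) = 8x4
Unfold 1 (reflect across h@8): 6 holes -> [(0, 2), (1, 3), (6, 2), (9, 2), (14, 3), (15, 2)]
Unfold 2 (reflect across v@4): 12 holes -> [(0, 2), (0, 5), (1, 3), (1, 4), (6, 2), (6, 5), (9, 2), (9, 5), (14, 3), (14, 4), (15, 2), (15, 5)]
Unfold 3 (reflect across v@8): 24 holes -> [(0, 2), (0, 5), (0, 10), (0, 13), (1, 3), (1, 4), (1, 11), (1, 12), (6, 2), (6, 5), (6, 10), (6, 13), (9, 2), (9, 5), (9, 10), (9, 13), (14, 3), (14, 4), (14, 11), (14, 12), (15, 2), (15, 5), (15, 10), (15, 13)]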